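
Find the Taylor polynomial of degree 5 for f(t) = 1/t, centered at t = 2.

f(2) = 1/2
f′(2) = -1/4
f′′(2) = 1/4
f′′′(2) = -3/8
f^(4)(2) = 3/4
f^(5)(2) = -15/8

-(t - 2)^5/64 + (t - 2)^4/32 - (t - 2)^3/16 + (t - 2)^2/8 - (t - 2)/4 + 1/2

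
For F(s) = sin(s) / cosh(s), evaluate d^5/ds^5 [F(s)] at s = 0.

36

Write the quotient as an unknown series and match coefficients against numerator = denominator · series.
The coefficient of s^5 in the expansion is 3/10, so F^(5)(0) = 5! * (3/10) = 36.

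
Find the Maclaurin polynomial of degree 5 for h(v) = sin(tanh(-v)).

-37*v^5/120 + v^3/2 - v

Let u equal the inner series; expand the outer function in u and truncate.
[v^0] = 0;  [v^1] = -1;  [v^2] = 0;  [v^3] = 1/2;  [v^4] = 0;  [v^5] = -37/120.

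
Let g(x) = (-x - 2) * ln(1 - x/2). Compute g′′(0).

3/2

Shift and add copies of the series according to the polynomial's terms.
From the series, [x^2] g = 3/4; multiply by 2! = 2 to get 3/2.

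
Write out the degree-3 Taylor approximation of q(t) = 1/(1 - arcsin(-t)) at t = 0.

Let u equal the inner series; expand the outer function in u and truncate.
q(0) = 1
q′(0) = -1
q′′(0) = 2
q′′′(0) = -7
Then c_k = q^(k)(0)/k! gives each Taylor coefficient.

-7*t^3/6 + t^2 - t + 1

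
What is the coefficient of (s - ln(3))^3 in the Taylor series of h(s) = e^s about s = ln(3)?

1/2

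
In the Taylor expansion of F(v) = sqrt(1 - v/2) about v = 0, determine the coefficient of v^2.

-1/32

Use the known series and substitute for the argument.
[v^0] = 1;  [v^1] = -1/4;  [v^2] = -1/32.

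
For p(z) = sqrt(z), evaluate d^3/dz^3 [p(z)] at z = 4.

From the series, [(z - 4)^3] p = 1/512; multiply by 3! = 6 to get 3/256.

3/256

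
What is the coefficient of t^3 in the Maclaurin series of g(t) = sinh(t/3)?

1/162

Apply the Taylor formula c_k = f^(k)(a)/k!.
g(0) = 0
g′(0) = 1/3
g′′(0) = 0
g′′′(0) = 1/27
Then c_k = g^(k)(0)/k! gives each Taylor coefficient.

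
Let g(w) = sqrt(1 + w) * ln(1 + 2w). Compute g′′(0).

Write out both Maclaurin series and multiply, keeping only the needed powers.
From the series, [w^2] g = -1; multiply by 2! = 2 to get -2.

-2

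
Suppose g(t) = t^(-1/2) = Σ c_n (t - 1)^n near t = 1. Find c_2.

[(t - 1)^0] = 1;  [(t - 1)^1] = -1/2;  [(t - 1)^2] = 3/8.

3/8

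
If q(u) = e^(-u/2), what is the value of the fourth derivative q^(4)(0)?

1/16

Apply the Taylor formula c_k = f^(k)(a)/k!.
From the series, [u^4] q = 1/384; multiply by 4! = 24 to get 1/16.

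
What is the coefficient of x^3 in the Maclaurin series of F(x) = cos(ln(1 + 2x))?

Let u equal the inner series; expand the outer function in u and truncate.
F(0) = 1
F′(0) = 0
F′′(0) = -4
F′′′(0) = 24
So c_3 = F′′′(0)/3! = 4.

4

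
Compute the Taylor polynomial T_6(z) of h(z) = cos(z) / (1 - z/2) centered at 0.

-19*z^6/2880 - z^5/96 - z^4/48 - z^3/8 - z^2/4 + z/2 + 1

Multiply the two series term by term and collect like powers.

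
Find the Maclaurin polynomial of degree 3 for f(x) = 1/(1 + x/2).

-x^3/8 + x^2/4 - x/2 + 1

Use the known series and substitute for the argument.
[x^0] = 1;  [x^1] = -1/2;  [x^2] = 1/4;  [x^3] = -1/8.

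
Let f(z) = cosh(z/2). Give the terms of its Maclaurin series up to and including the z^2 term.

Use the known series and substitute for the argument.
f(0) = 1
f′(0) = 0
f′′(0) = 1/4

z^2/8 + 1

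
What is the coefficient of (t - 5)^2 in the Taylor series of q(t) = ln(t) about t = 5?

q(5) = ln(5)
q′(5) = 1/5
q′′(5) = -1/25

-1/50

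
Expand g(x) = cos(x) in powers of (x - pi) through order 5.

[(x - pi)^0] = -1;  [(x - pi)^1] = 0;  [(x - pi)^2] = 1/2;  [(x - pi)^3] = 0;  [(x - pi)^4] = -1/24;  [(x - pi)^5] = 0.

-(x - pi)^4/24 + (x - pi)^2/2 - 1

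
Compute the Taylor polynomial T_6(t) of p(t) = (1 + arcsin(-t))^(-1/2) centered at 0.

7289*t^6/15360 + 563*t^5/1280 + 51*t^4/128 + 19*t^3/48 + 3*t^2/8 + t/2 + 1

Let u equal the inner series; expand the outer function in u and truncate.
p(0) = 1
p′(0) = 1/2
p′′(0) = 3/4
p′′′(0) = 19/8
p^(4)(0) = 153/16
p^(5)(0) = 1689/32
p^(6)(0) = 21867/64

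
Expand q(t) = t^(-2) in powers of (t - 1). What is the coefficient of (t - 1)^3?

Differentiate repeatedly and evaluate at the center.
q(1) = 1
q′(1) = -2
q′′(1) = 6
q′′′(1) = -24
Dividing each by k! gives the coefficients c_0, ..., c_3.

-4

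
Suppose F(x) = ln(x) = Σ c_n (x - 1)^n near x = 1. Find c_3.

1/3

[(x - 1)^0] = 0;  [(x - 1)^1] = 1;  [(x - 1)^2] = -1/2;  [(x - 1)^3] = 1/3.
So c_3 = F′′′(1)/3! = 1/3.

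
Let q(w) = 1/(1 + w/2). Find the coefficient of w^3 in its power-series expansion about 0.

-1/8

q(0) = 1
q′(0) = -1/2
q′′(0) = 1/2
q′′′(0) = -3/4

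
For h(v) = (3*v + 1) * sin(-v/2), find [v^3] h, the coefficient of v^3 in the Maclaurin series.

1/48

Shift and add copies of the series according to the polynomial's terms.
h(0) = 0
h′(0) = -1/2
h′′(0) = -3
h′′′(0) = 1/8
So c_3 = h′′′(0)/3! = 1/48.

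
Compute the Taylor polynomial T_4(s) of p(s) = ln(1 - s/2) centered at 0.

-s^4/64 - s^3/24 - s^2/8 - s/2

p(0) = 0
p′(0) = -1/2
p′′(0) = -1/4
p′′′(0) = -1/4
p^(4)(0) = -3/8
The Taylor polynomial is Σ p^(k)(0)/k! · s^k.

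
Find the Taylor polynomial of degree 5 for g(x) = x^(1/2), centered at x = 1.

g(1) = 1
g′(1) = 1/2
g′′(1) = -1/4
g′′′(1) = 3/8
g^(4)(1) = -15/16
g^(5)(1) = 105/32

7*(x - 1)^5/256 - 5*(x - 1)^4/128 + (x - 1)^3/16 - (x - 1)^2/8 + (x - 1)/2 + 1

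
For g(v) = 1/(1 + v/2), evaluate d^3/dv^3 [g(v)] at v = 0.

-3/4

From the series, [v^3] g = -1/8; multiply by 3! = 6 to get -3/4.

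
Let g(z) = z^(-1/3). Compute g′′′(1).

The coefficient of (z - 1)^3 in the expansion is -14/81, so g′′′(1) = 3! * (-14/81) = -28/27.

-28/27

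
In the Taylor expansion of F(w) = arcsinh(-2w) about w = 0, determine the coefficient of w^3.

4/3

F(0) = 0
F′(0) = -2
F′′(0) = 0
F′′′(0) = 8
So c_3 = F′′′(0)/3! = 4/3.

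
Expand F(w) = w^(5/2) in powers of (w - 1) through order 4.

-5*(w - 1)^4/128 + 5*(w - 1)^3/16 + 15*(w - 1)^2/8 + 5*(w - 1)/2 + 1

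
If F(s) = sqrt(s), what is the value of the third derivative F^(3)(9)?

Compute the successive derivatives at the expansion point and divide by k!.
From the series, [(s - 9)^3] F = 1/3888; multiply by 3! = 6 to get 1/648.

1/648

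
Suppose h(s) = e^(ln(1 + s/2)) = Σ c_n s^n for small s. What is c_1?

1/2

Let u equal the inner series; expand the outer function in u and truncate.
h(0) = 1
h′(0) = 1/2
So c_1 = h′(0)/1! = 1/2.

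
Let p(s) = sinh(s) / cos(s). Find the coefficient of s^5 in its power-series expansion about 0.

3/10

Invert the denominator's series and multiply.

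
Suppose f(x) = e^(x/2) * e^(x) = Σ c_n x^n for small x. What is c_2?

9/8

Take the Cauchy product of the two expansions.
[x^0] = 1;  [x^1] = 3/2;  [x^2] = 9/8.
So c_2 = f′′(0)/2! = 9/8.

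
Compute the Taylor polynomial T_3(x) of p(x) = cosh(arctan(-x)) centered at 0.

Substitute the inner expansion into the outer series and collect powers.
p(0) = 1
p′(0) = 0
p′′(0) = 1
p′′′(0) = 0
The Taylor polynomial is Σ p^(k)(0)/k! · x^k.

x^2/2 + 1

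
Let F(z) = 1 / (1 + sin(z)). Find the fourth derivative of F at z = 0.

Use the geometric series for the reciprocal, then substitute.
The coefficient of z^4 in the expansion is 2/3, so F^(4)(0) = 4! * (2/3) = 16.

16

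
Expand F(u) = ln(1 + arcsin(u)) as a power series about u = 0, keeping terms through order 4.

-5*u^4/12 + u^3/2 - u^2/2 + u

Substitute the inner expansion into the outer series and collect powers.
F(0) = 0
F′(0) = 1
F′′(0) = -1
F′′′(0) = 3
F^(4)(0) = -10
The Taylor polynomial is Σ F^(k)(0)/k! · u^k.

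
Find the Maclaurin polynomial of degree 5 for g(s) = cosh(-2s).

2*s^4/3 + 2*s^2 + 1

Differentiate repeatedly and evaluate at the center.
[s^0] = 1;  [s^1] = 0;  [s^2] = 2;  [s^3] = 0;  [s^4] = 2/3;  [s^5] = 0.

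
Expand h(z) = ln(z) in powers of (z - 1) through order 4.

-(z - 1)^4/4 + (z - 1)^3/3 - (z - 1)^2/2 + (z - 1)

Differentiate repeatedly and evaluate at the center.
[(z - 1)^0] = 0;  [(z - 1)^1] = 1;  [(z - 1)^2] = -1/2;  [(z - 1)^3] = 1/3;  [(z - 1)^4] = -1/4.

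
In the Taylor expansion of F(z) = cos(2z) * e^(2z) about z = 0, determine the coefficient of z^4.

Write out both Maclaurin series and multiply, keeping only the needed powers.
F(0) = 1
F′(0) = 2
F′′(0) = 0
F′′′(0) = -16
F^(4)(0) = -64
So c_4 = F^(4)(0)/4! = -8/3.

-8/3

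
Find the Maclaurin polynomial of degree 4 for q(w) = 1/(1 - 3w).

Compute the successive derivatives at the expansion point and divide by k!.
q(0) = 1
q′(0) = 3
q′′(0) = 18
q′′′(0) = 162
q^(4)(0) = 1944
The Taylor polynomial is Σ q^(k)(0)/k! · w^k.

81*w^4 + 27*w^3 + 9*w^2 + 3*w + 1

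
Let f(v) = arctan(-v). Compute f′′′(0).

The coefficient of v^3 in the expansion is 1/3, so f′′′(0) = 3! * (1/3) = 2.

2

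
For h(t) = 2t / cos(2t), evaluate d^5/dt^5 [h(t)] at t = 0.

800

Divide the numerator series by the denominator series (power-series long division).
The coefficient of t^5 in the expansion is 20/3, so h^(5)(0) = 5! * (20/3) = 800.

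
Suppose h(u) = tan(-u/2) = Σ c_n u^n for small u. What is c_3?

Apply the Taylor formula c_k = f^(k)(a)/k!.

-1/24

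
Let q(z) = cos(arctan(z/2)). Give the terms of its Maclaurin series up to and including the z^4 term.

Substitute the inner expansion into the outer series and collect powers.
[z^0] = 1;  [z^1] = 0;  [z^2] = -1/8;  [z^3] = 0;  [z^4] = 3/128.

3*z^4/128 - z^2/8 + 1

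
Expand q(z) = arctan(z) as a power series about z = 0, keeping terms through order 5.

z^5/5 - z^3/3 + z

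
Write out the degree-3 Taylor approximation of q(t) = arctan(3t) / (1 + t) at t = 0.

Expand each factor separately, then convolve coefficients.
[t^0] = 0;  [t^1] = 3;  [t^2] = -3;  [t^3] = -6.

-6*t^3 - 3*t^2 + 3*t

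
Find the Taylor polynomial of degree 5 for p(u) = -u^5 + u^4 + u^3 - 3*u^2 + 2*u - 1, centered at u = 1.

[(u - 1)^0] = -1;  [(u - 1)^1] = -2;  [(u - 1)^2] = -4;  [(u - 1)^3] = -5;  [(u - 1)^4] = -4;  [(u - 1)^5] = -1.

-(u - 1)^5 - 4*(u - 1)^4 - 5*(u - 1)^3 - 4*(u - 1)^2 - 2*(u - 1) - 1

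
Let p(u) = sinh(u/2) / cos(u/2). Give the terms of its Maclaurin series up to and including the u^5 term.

Write the quotient as an unknown series and match coefficients against numerator = denominator · series.
p(0) = 0
p′(0) = 1/2
p′′(0) = 0
p′′′(0) = 1/2
p^(4)(0) = 0
p^(5)(0) = 9/8

3*u^5/320 + u^3/12 + u/2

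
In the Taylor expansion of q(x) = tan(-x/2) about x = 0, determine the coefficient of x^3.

-1/24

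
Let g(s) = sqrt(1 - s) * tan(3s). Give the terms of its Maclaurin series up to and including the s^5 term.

Take the Cauchy product of the two expansions.
[s^0] = 0;  [s^1] = 3;  [s^2] = -3/2;  [s^3] = 69/8;  [s^4] = -75/16;  [s^5] = 19941/640.

19941*s^5/640 - 75*s^4/16 + 69*s^3/8 - 3*s^2/2 + 3*s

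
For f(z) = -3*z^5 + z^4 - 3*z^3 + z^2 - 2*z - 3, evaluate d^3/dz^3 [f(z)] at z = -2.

Compute the successive derivatives at the expansion point and divide by k!.
From the series, [(z + 2)^3] f = -131; multiply by 3! = 6 to get -786.

-786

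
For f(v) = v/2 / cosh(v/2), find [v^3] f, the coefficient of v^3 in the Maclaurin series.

-1/16

Write the quotient as an unknown series and match coefficients against numerator = denominator · series.
So c_3 = f′′′(0)/3! = -1/16.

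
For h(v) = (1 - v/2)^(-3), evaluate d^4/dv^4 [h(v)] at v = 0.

45/2

From the series, [v^4] h = 15/16; multiply by 4! = 24 to get 45/2.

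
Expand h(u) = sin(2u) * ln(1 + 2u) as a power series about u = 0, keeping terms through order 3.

Write out both Maclaurin series and multiply, keeping only the needed powers.
h(0) = 0
h′(0) = 0
h′′(0) = 8
h′′′(0) = -24
Then c_k = h^(k)(0)/k! gives each Taylor coefficient.

-4*u^3 + 4*u^2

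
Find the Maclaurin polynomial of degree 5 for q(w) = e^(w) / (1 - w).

163*w^5/60 + 65*w^4/24 + 8*w^3/3 + 5*w^2/2 + 2*w + 1

Expand each factor separately, then convolve coefficients.
[w^0] = 1;  [w^1] = 2;  [w^2] = 5/2;  [w^3] = 8/3;  [w^4] = 65/24;  [w^5] = 163/60.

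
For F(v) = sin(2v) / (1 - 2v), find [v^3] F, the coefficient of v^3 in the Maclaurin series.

20/3

Take the Cauchy product of the two expansions.
F(0) = 0
F′(0) = 2
F′′(0) = 8
F′′′(0) = 40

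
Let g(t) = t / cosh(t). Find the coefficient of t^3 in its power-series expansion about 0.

-1/2

Divide the numerator series by the denominator series (power-series long division).
g(0) = 0
g′(0) = 1
g′′(0) = 0
g′′′(0) = -3
So c_3 = g′′′(0)/3! = -1/2.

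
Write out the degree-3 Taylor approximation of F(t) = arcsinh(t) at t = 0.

-t^3/6 + t

Differentiate repeatedly and evaluate at the center.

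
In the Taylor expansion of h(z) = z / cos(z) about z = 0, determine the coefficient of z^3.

Divide the numerator series by the denominator series (power-series long division).
So c_3 = h′′′(0)/3! = 1/2.

1/2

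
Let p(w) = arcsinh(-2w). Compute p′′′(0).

The coefficient of w^3 in the expansion is 4/3, so p′′′(0) = 3! * (4/3) = 8.

8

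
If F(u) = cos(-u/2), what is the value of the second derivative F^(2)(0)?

From the series, [u^2] F = -1/8; multiply by 2! = 2 to get -1/4.

-1/4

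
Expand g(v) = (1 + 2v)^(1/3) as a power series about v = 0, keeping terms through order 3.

40*v^3/81 - 4*v^2/9 + 2*v/3 + 1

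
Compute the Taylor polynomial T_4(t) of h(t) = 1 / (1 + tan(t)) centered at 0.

5*t^4/3 - 4*t^3/3 + t^2 - t + 1

Write 1/(1+u) = 1 - u + u^2 - u^3 + ... and substitute the series for u.
[t^0] = 1;  [t^1] = -1;  [t^2] = 1;  [t^3] = -4/3;  [t^4] = 5/3.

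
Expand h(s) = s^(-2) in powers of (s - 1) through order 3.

-4*(s - 1)^3 + 3*(s - 1)^2 - 2*(s - 1) + 1

Apply the Taylor formula c_k = f^(k)(a)/k!.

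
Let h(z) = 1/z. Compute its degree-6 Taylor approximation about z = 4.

(z - 4)^6/16384 - (z - 4)^5/4096 + (z - 4)^4/1024 - (z - 4)^3/256 + (z - 4)^2/64 - (z - 4)/16 + 1/4

h(4) = 1/4
h′(4) = -1/16
h′′(4) = 1/32
h′′′(4) = -3/128
h^(4)(4) = 3/128
h^(5)(4) = -15/512
h^(6)(4) = 45/1024
Then c_k = h^(k)(4)/k! gives each Taylor coefficient.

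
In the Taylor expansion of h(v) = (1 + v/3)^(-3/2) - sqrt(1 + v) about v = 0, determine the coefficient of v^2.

Combine the two series term by term.
h(0) = 0
h′(0) = -1
h′′(0) = 2/3

1/3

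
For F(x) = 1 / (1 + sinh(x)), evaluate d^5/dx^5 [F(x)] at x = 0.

-181

Write 1/(1+u) = 1 - u + u^2 - u^3 + ... and substitute the series for u.
From the series, [x^5] F = -181/120; multiply by 5! = 120 to get -181.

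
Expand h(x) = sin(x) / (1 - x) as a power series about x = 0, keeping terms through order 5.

Use 1/(1 - r) = Σ r^k on the denominator, then take the Cauchy product.
h(0) = 0
h′(0) = 1
h′′(0) = 2
h′′′(0) = 5
h^(4)(0) = 20
h^(5)(0) = 101
Dividing each by k! gives the coefficients c_0, ..., c_5.

101*x^5/120 + 5*x^4/6 + 5*x^3/6 + x^2 + x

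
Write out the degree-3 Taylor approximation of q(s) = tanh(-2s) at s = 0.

[s^0] = 0;  [s^1] = -2;  [s^2] = 0;  [s^3] = 8/3.

8*s^3/3 - 2*s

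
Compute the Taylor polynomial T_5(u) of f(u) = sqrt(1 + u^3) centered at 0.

u^3/2 + 1

Compute the successive derivatives at the expansion point and divide by k!.
[u^0] = 1;  [u^1] = 0;  [u^2] = 0;  [u^3] = 1/2;  [u^4] = 0;  [u^5] = 0.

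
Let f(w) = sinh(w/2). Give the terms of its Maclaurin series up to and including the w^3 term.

[w^0] = 0;  [w^1] = 1/2;  [w^2] = 0;  [w^3] = 1/48.

w^3/48 + w/2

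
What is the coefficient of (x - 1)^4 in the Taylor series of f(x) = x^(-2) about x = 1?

5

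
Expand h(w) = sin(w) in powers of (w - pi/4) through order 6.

Differentiate repeatedly and evaluate at the center.
h(pi/4) = sqrt(2)/2
h′(pi/4) = sqrt(2)/2
h′′(pi/4) = -sqrt(2)/2
h′′′(pi/4) = -sqrt(2)/2
h^(4)(pi/4) = sqrt(2)/2
h^(5)(pi/4) = sqrt(2)/2
h^(6)(pi/4) = -sqrt(2)/2
Dividing each by k! gives the coefficients c_0, ..., c_6.

-sqrt(2)*(w - pi/4)^6/1440 + sqrt(2)*(w - pi/4)^5/240 + sqrt(2)*(w - pi/4)^4/48 - sqrt(2)*(w - pi/4)^3/12 - sqrt(2)*(w - pi/4)^2/4 + sqrt(2)*(w - pi/4)/2 + sqrt(2)/2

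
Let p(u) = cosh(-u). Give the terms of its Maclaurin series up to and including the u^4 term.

u^4/24 + u^2/2 + 1

p(0) = 1
p′(0) = 0
p′′(0) = 1
p′′′(0) = 0
p^(4)(0) = 1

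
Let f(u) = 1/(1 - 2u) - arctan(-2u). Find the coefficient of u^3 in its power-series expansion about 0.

Add the two expansions coefficient-wise.
[u^0] = 1;  [u^1] = 4;  [u^2] = 4;  [u^3] = 16/3.

16/3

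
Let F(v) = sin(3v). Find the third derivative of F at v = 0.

-27

Differentiate repeatedly and evaluate at the center.
The coefficient of v^3 in the expansion is -9/2, so F′′′(0) = 3! * (-9/2) = -27.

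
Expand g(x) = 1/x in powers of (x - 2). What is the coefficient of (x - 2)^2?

1/8

Use the known series and substitute for the argument.
g(2) = 1/2
g′(2) = -1/4
g′′(2) = 1/4
So c_2 = g′′(2)/2! = 1/8.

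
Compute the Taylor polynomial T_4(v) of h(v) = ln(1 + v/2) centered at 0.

-v^4/64 + v^3/24 - v^2/8 + v/2

h(0) = 0
h′(0) = 1/2
h′′(0) = -1/4
h′′′(0) = 1/4
h^(4)(0) = -3/8
Then c_k = h^(k)(0)/k! gives each Taylor coefficient.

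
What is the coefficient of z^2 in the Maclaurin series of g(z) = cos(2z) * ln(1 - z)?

-1/2

Expand each factor separately, then convolve coefficients.
g(0) = 0
g′(0) = -1
g′′(0) = -1
Dividing each by k! gives the coefficients c_0, ..., c_2.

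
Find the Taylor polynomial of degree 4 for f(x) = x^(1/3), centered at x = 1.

-10*(x - 1)^4/243 + 5*(x - 1)^3/81 - (x - 1)^2/9 + (x - 1)/3 + 1

[(x - 1)^0] = 1;  [(x - 1)^1] = 1/3;  [(x - 1)^2] = -1/9;  [(x - 1)^3] = 5/81;  [(x - 1)^4] = -10/243.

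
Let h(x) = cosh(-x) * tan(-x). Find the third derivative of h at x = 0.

-5

Take the Cauchy product of the two expansions.
From the series, [x^3] h = -5/6; multiply by 3! = 6 to get -5.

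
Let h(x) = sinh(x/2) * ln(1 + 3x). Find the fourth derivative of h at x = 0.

Expand each factor separately, then convolve coefficients.
The coefficient of x^4 in the expansion is 73/16, so h^(4)(0) = 4! * (73/16) = 219/2.

219/2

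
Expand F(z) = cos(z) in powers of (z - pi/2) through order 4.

F(pi/2) = 0
F′(pi/2) = -1
F′′(pi/2) = 0
F′′′(pi/2) = 1
F^(4)(pi/2) = 0

(z - pi/2)^3/6 - (z - pi/2)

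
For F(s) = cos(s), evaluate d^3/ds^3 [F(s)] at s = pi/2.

From the series, [(s - pi/2)^3] F = 1/6; multiply by 3! = 6 to get 1.

1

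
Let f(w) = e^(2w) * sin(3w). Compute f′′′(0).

9

Multiply the two series term by term and collect like powers.
From the series, [w^3] f = 3/2; multiply by 3! = 6 to get 9.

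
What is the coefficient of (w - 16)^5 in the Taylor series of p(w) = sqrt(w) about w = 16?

7/67108864

Differentiate repeatedly and evaluate at the center.
p(16) = 4
p′(16) = 1/8
p′′(16) = -1/256
p′′′(16) = 3/8192
p^(4)(16) = -15/262144
p^(5)(16) = 105/8388608
Dividing each by k! gives the coefficients c_0, ..., c_5.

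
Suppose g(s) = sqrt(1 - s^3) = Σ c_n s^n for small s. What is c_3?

g(0) = 1
g′(0) = 0
g′′(0) = 0
g′′′(0) = -3

-1/2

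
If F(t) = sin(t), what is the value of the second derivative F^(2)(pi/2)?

The coefficient of (t - pi/2)^2 in the expansion is -1/2, so F′′(pi/2) = 2! * (-1/2) = -1.

-1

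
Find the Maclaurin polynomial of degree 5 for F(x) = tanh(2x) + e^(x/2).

3277*x^5/768 + x^4/384 - 127*x^3/48 + x^2/8 + 5*x/2 + 1

Combine the two series term by term.
F(0) = 1
F′(0) = 5/2
F′′(0) = 1/4
F′′′(0) = -127/8
F^(4)(0) = 1/16
F^(5)(0) = 16385/32
The Taylor polynomial is Σ F^(k)(0)/k! · x^k.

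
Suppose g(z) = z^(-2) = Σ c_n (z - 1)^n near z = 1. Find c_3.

-4

g(1) = 1
g′(1) = -2
g′′(1) = 6
g′′′(1) = -24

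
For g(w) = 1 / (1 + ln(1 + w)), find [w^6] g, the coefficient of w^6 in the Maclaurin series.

3289/360

Expand as Σ (-1)^k u^k with u equal to the inner function's series.
So c_6 = g^(6)(0)/6! = 3289/360.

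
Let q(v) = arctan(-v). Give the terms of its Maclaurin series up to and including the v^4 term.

v^3/3 - v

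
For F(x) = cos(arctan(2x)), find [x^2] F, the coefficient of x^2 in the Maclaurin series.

-2

Plug the Maclaurin series of the inner function into that of the outer and collect terms.
F(0) = 1
F′(0) = 0
F′′(0) = -4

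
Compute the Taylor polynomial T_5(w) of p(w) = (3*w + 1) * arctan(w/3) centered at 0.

w^5/1215 - w^4/27 - w^3/81 + w^2 + w/3

Distribute the polynomial across the series and collect like powers.
[w^0] = 0;  [w^1] = 1/3;  [w^2] = 1;  [w^3] = -1/81;  [w^4] = -1/27;  [w^5] = 1/1215.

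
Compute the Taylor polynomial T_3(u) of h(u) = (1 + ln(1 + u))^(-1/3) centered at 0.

-41*u^3/81 + 7*u^2/18 - u/3 + 1

Substitute the inner expansion into the outer series and collect powers.
h(0) = 1
h′(0) = -1/3
h′′(0) = 7/9
h′′′(0) = -82/27
Then c_k = h^(k)(0)/k! gives each Taylor coefficient.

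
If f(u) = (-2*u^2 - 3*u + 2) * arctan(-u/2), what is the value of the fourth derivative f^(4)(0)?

-3

Multiply each power in the prefactor through the base expansion.
From the series, [u^4] f = -1/8; multiply by 4! = 24 to get -3.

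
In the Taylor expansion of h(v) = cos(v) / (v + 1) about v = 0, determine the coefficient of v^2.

Multiply the numerator's expansion by the denominator's geometric series.
[v^0] = 1;  [v^1] = -1;  [v^2] = 1/2.

1/2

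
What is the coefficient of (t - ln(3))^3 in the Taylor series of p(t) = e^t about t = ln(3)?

1/2

Apply the Taylor formula c_k = f^(k)(a)/k!.
[(t - ln(3))^0] = 3;  [(t - ln(3))^1] = 3;  [(t - ln(3))^2] = 3/2;  [(t - ln(3))^3] = 1/2.
So c_3 = p′′′(ln(3))/3! = 1/2.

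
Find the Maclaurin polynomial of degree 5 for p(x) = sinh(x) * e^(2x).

121*x^5/120 + 5*x^4/3 + 13*x^3/6 + 2*x^2 + x

Expand each factor separately, then convolve coefficients.
p(0) = 0
p′(0) = 1
p′′(0) = 4
p′′′(0) = 13
p^(4)(0) = 40
p^(5)(0) = 121
The Taylor polynomial is Σ p^(k)(0)/k! · x^k.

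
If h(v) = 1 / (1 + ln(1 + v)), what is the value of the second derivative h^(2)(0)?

Use the geometric series for the reciprocal, then substitute.
From the series, [v^2] h = 3/2; multiply by 2! = 2 to get 3.

3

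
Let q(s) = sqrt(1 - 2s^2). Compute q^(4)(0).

Use the known series and substitute for the argument.
The coefficient of s^4 in the expansion is -1/2, so q^(4)(0) = 4! * (-1/2) = -12.

-12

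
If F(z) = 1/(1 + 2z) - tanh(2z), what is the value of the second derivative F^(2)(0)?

8

Combine the two series term by term.
The coefficient of z^2 in the expansion is 4, so F′′(0) = 2! * (4) = 8.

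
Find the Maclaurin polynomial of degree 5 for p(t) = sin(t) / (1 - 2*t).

Expand 1/(denominator) as a geometric series and multiply by the numerator's series.
p(0) = 0
p′(0) = 1
p′′(0) = 4
p′′′(0) = 23
p^(4)(0) = 184
p^(5)(0) = 1841
The Taylor polynomial is Σ p^(k)(0)/k! · t^k.

1841*t^5/120 + 23*t^4/3 + 23*t^3/6 + 2*t^2 + t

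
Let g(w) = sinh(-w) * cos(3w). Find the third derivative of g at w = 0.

Multiply the two series term by term and collect like powers.
From the series, [w^3] g = 13/3; multiply by 3! = 6 to get 26.

26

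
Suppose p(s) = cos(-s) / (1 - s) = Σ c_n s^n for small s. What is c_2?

Expand 1/(denominator) as a geometric series and multiply by the numerator's series.
p(0) = 1
p′(0) = 1
p′′(0) = 1
So c_2 = p′′(0)/2! = 1/2.

1/2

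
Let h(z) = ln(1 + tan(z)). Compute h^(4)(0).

-14

Compose series: expand the inner function first, then feed it into the outer expansion.
The coefficient of z^4 in the expansion is -7/12, so h^(4)(0) = 4! * (-7/12) = -14.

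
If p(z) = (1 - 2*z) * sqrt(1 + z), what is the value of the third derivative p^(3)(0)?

Shift and add copies of the series according to the polynomial's terms.
The coefficient of z^3 in the expansion is 5/16, so p′′′(0) = 3! * (5/16) = 15/8.

15/8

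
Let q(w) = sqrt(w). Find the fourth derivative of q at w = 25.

The coefficient of (w - 25)^4 in the expansion is -1/2000000, so q^(4)(25) = 4! * (-1/2000000) = -3/250000.

-3/250000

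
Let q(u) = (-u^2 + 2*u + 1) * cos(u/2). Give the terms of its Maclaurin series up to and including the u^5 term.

u^5/192 + 49*u^4/384 - u^3/4 - 9*u^2/8 + 2*u + 1

Multiply each power in the prefactor through the base expansion.
q(0) = 1
q′(0) = 2
q′′(0) = -9/4
q′′′(0) = -3/2
q^(4)(0) = 49/16
q^(5)(0) = 5/8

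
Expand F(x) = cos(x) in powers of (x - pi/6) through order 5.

-(x - pi/6)^5/240 + sqrt(3)*(x - pi/6)^4/48 + (x - pi/6)^3/12 - sqrt(3)*(x - pi/6)^2/4 - (x - pi/6)/2 + sqrt(3)/2

Compute the successive derivatives at the expansion point and divide by k!.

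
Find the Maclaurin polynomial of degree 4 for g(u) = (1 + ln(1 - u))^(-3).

Substitute the inner expansion into the outer series and collect powers.
g(0) = 1
g′(0) = 3
g′′(0) = 15
g′′′(0) = 102
g^(4)(0) = 870

145*u^4/4 + 17*u^3 + 15*u^2/2 + 3*u + 1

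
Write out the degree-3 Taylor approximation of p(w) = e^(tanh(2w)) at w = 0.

-4*w^3/3 + 2*w^2 + 2*w + 1

Substitute the inner expansion into the outer series and collect powers.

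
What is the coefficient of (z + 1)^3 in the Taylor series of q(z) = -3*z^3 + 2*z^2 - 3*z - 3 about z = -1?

-3

q(-1) = 5
q′(-1) = -16
q′′(-1) = 22
q′′′(-1) = -18
So c_3 = q′′′(-1)/3! = -3.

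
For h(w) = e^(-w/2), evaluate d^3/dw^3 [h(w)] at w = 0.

Apply the Taylor formula c_k = f^(k)(a)/k!.
The coefficient of w^3 in the expansion is -1/48, so h′′′(0) = 3! * (-1/48) = -1/8.

-1/8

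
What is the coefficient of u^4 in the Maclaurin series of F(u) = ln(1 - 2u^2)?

-2

F(0) = 0
F′(0) = 0
F′′(0) = -4
F′′′(0) = 0
F^(4)(0) = -48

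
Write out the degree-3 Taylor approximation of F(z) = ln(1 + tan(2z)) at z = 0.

Let u equal the inner series; expand the outer function in u and truncate.
[z^0] = 0;  [z^1] = 2;  [z^2] = -2;  [z^3] = 16/3.

16*z^3/3 - 2*z^2 + 2*z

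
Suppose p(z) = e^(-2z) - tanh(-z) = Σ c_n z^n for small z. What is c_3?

Add the two expansions coefficient-wise.
[z^0] = 1;  [z^1] = -1;  [z^2] = 2;  [z^3] = -5/3.
So c_3 = p′′′(0)/3! = -5/3.

-5/3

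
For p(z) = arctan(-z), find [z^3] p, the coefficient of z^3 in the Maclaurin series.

p(0) = 0
p′(0) = -1
p′′(0) = 0
p′′′(0) = 2

1/3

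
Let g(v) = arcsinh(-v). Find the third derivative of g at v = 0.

From the series, [v^3] g = 1/6; multiply by 3! = 6 to get 1.

1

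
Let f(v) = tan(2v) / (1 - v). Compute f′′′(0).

28

Take the Cauchy product of the two expansions.
The coefficient of v^3 in the expansion is 14/3, so f′′′(0) = 3! * (14/3) = 28.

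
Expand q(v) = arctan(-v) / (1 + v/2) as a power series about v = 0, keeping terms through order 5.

Expand each factor separately, then convolve coefficients.
[v^0] = 0;  [v^1] = -1;  [v^2] = 1/2;  [v^3] = 1/12;  [v^4] = -1/24;  [v^5] = -43/240.

-43*v^5/240 - v^4/24 + v^3/12 + v^2/2 - v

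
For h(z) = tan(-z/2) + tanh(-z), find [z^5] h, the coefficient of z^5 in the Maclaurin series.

Add the two expansions coefficient-wise.
[z^0] = 0;  [z^1] = -3/2;  [z^2] = 0;  [z^3] = 7/24;  [z^4] = 0;  [z^5] = -11/80.
So c_5 = h^(5)(0)/5! = -11/80.

-11/80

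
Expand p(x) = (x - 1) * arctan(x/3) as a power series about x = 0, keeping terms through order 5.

Distribute the polynomial across the series and collect like powers.
p(0) = 0
p′(0) = -1/3
p′′(0) = 2/3
p′′′(0) = 2/27
p^(4)(0) = -8/27
p^(5)(0) = -8/81
Then c_k = p^(k)(0)/k! gives each Taylor coefficient.

-x^5/1215 - x^4/81 + x^3/81 + x^2/3 - x/3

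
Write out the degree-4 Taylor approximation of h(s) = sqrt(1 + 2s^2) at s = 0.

-s^4/2 + s^2 + 1

Differentiate repeatedly and evaluate at the center.
h(0) = 1
h′(0) = 0
h′′(0) = 2
h′′′(0) = 0
h^(4)(0) = -12
Dividing each by k! gives the coefficients c_0, ..., c_4.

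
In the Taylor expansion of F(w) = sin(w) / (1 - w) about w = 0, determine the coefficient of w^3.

Take the Cauchy product of the two expansions.
F(0) = 0
F′(0) = 1
F′′(0) = 2
F′′′(0) = 5
Then c_k = F^(k)(0)/k! gives each Taylor coefficient.

5/6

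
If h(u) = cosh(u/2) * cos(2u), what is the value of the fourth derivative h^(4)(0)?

161/16

Write out both Maclaurin series and multiply, keeping only the needed powers.
The coefficient of u^4 in the expansion is 161/384, so h^(4)(0) = 4! * (161/384) = 161/16.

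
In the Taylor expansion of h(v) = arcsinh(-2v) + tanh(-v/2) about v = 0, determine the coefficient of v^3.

11/8

Add the two expansions coefficient-wise.
h(0) = 0
h′(0) = -5/2
h′′(0) = 0
h′′′(0) = 33/4
The Taylor polynomial is Σ h^(k)(0)/k! · v^k.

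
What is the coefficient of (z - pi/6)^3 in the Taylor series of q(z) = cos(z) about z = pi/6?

Differentiate repeatedly and evaluate at the center.
[(z - pi/6)^0] = sqrt(3)/2;  [(z - pi/6)^1] = -1/2;  [(z - pi/6)^2] = -sqrt(3)/4;  [(z - pi/6)^3] = 1/12.

1/12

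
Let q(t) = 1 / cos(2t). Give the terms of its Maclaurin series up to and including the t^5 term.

Divide the numerator series by the denominator series (power-series long division).
q(0) = 1
q′(0) = 0
q′′(0) = 4
q′′′(0) = 0
q^(4)(0) = 80
q^(5)(0) = 0
Dividing each by k! gives the coefficients c_0, ..., c_5.

10*t^4/3 + 2*t^2 + 1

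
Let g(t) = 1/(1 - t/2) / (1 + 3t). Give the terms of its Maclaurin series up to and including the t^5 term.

-6665*t^5/32 + 1111*t^4/16 - 185*t^3/8 + 31*t^2/4 - 5*t/2 + 1

Expand each factor separately, then convolve coefficients.
g(0) = 1
g′(0) = -5/2
g′′(0) = 31/2
g′′′(0) = -555/4
g^(4)(0) = 3333/2
g^(5)(0) = -99975/4
Dividing each by k! gives the coefficients c_0, ..., c_5.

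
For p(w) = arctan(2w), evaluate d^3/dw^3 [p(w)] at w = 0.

-16

From the series, [w^3] p = -8/3; multiply by 3! = 6 to get -16.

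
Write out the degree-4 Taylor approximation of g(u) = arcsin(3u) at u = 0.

9*u^3/2 + 3*u

g(0) = 0
g′(0) = 3
g′′(0) = 0
g′′′(0) = 27
g^(4)(0) = 0
Then c_k = g^(k)(0)/k! gives each Taylor coefficient.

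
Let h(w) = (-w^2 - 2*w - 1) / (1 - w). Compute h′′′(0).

Shift and add copies of the series according to the polynomial's terms.
The coefficient of w^3 in the expansion is -4, so h′′′(0) = 3! * (-4) = -24.

-24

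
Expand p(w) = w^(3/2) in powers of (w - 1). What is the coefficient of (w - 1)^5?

-3/256

Differentiate repeatedly and evaluate at the center.
p(1) = 1
p′(1) = 3/2
p′′(1) = 3/4
p′′′(1) = -3/8
p^(4)(1) = 9/16
p^(5)(1) = -45/32
So c_5 = p^(5)(1)/5! = -3/256.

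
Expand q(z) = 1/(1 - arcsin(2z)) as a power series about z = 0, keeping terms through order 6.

Compose series: expand the inner function first, then feed it into the outer expansion.
q(0) = 1
q′(0) = 2
q′′(0) = 8
q′′′(0) = 56
q^(4)(0) = 512
q^(5)(0) = 6048
q^(6)(0) = 84992

5312*z^6/45 + 252*z^5/5 + 64*z^4/3 + 28*z^3/3 + 4*z^2 + 2*z + 1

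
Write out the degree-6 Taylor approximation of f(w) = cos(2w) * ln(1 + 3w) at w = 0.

-84*w^6 + 163*w^5/5 - 45*w^4/4 + 3*w^3 - 9*w^2/2 + 3*w

Take the Cauchy product of the two expansions.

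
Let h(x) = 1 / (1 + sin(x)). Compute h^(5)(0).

-61

Write 1/(1+u) = 1 - u + u^2 - u^3 + ... and substitute the series for u.
The coefficient of x^5 in the expansion is -61/120, so h^(5)(0) = 5! * (-61/120) = -61.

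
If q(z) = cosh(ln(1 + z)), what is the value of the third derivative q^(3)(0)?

Compose series: expand the inner function first, then feed it into the outer expansion.
The coefficient of z^3 in the expansion is -1/2, so q′′′(0) = 3! * (-1/2) = -3.

-3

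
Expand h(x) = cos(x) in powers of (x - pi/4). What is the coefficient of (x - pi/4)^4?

[(x - pi/4)^0] = sqrt(2)/2;  [(x - pi/4)^1] = -sqrt(2)/2;  [(x - pi/4)^2] = -sqrt(2)/4;  [(x - pi/4)^3] = sqrt(2)/12;  [(x - pi/4)^4] = sqrt(2)/48.

sqrt(2)/48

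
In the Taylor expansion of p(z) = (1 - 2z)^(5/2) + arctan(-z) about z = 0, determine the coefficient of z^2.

Expand each term separately and add.
p(0) = 1
p′(0) = -6
p′′(0) = 15

15/2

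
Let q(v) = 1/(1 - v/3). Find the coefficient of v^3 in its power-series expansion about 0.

Differentiate repeatedly and evaluate at the center.
q(0) = 1
q′(0) = 1/3
q′′(0) = 2/9
q′′′(0) = 2/9
So c_3 = q′′′(0)/3! = 1/27.

1/27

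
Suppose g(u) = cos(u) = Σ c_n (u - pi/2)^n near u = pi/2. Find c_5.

[(u - pi/2)^0] = 0;  [(u - pi/2)^1] = -1;  [(u - pi/2)^2] = 0;  [(u - pi/2)^3] = 1/6;  [(u - pi/2)^4] = 0;  [(u - pi/2)^5] = -1/120.
So c_5 = g^(5)(pi/2)/5! = -1/120.

-1/120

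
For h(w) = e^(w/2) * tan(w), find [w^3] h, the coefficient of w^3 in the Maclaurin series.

Multiply the two series term by term and collect like powers.
h(0) = 0
h′(0) = 1
h′′(0) = 1
h′′′(0) = 11/4

11/24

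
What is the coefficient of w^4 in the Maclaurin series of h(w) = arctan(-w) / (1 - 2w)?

-22/3

Take the Cauchy product of the two expansions.
h(0) = 0
h′(0) = -1
h′′(0) = -4
h′′′(0) = -22
h^(4)(0) = -176
So c_4 = h^(4)(0)/4! = -22/3.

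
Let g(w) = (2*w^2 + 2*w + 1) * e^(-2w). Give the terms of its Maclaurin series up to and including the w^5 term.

Distribute the polynomial across the series and collect like powers.

-8*w^5/5 + 2*w^4 - 4*w^3/3 + 1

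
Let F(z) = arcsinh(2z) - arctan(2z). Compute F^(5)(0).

-480

Combine the two series term by term.
From the series, [z^5] F = -4; multiply by 5! = 120 to get -480.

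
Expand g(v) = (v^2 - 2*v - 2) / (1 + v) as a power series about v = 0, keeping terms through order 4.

v^4 - v^3 + v^2 - 2

Shift and add copies of the series according to the polynomial's terms.
[v^0] = -2;  [v^1] = 0;  [v^2] = 1;  [v^3] = -1;  [v^4] = 1.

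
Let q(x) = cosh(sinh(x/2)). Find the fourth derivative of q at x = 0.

Let u equal the inner series; expand the outer function in u and truncate.
From the series, [x^4] q = 5/384; multiply by 4! = 24 to get 5/16.

5/16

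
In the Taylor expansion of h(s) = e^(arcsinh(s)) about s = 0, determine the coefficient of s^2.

1/2

Plug the Maclaurin series of the inner function into that of the outer and collect terms.
h(0) = 1
h′(0) = 1
h′′(0) = 1
So c_2 = h′′(0)/2! = 1/2.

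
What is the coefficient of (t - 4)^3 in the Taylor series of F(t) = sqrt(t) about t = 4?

Differentiate repeatedly and evaluate at the center.
F(4) = 2
F′(4) = 1/4
F′′(4) = -1/32
F′′′(4) = 3/256

1/512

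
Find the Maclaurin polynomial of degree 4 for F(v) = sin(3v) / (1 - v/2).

Write out both Maclaurin series and multiply, keeping only the needed powers.
F(0) = 0
F′(0) = 3
F′′(0) = 3
F′′′(0) = -45/2
F^(4)(0) = -45

-15*v^4/8 - 15*v^3/4 + 3*v^2/2 + 3*v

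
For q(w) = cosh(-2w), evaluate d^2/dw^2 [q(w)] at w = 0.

4

The coefficient of w^2 in the expansion is 2, so q′′(0) = 2! * (2) = 4.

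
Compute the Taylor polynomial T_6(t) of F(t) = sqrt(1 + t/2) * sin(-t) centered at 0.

Write out both Maclaurin series and multiply, keeping only the needed powers.
F(0) = 0
F′(0) = -1
F′′(0) = -1/2
F′′′(0) = 19/16
F^(4)(0) = 13/16
F^(5)(0) = -341/256
F^(6)(0) = -603/512

-67*t^6/40960 - 341*t^5/30720 + 13*t^4/384 + 19*t^3/96 - t^2/4 - t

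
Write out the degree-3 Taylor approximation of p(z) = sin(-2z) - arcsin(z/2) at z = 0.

21*z^3/16 - 5*z/2

Add the two expansions coefficient-wise.
p(0) = 0
p′(0) = -5/2
p′′(0) = 0
p′′′(0) = 63/8
The Taylor polynomial is Σ p^(k)(0)/k! · z^k.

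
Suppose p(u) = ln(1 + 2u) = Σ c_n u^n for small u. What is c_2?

[u^0] = 0;  [u^1] = 2;  [u^2] = -2.
So c_2 = p′′(0)/2! = -2.

-2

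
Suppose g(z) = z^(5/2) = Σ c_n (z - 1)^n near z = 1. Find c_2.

15/8

g(1) = 1
g′(1) = 5/2
g′′(1) = 15/4
So c_2 = g′′(1)/2! = 15/8.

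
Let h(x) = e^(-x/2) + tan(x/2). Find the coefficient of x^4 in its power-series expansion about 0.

Add the two expansions coefficient-wise.
h(0) = 1
h′(0) = 0
h′′(0) = 1/4
h′′′(0) = 1/8
h^(4)(0) = 1/16
Dividing each by k! gives the coefficients c_0, ..., c_4.

1/384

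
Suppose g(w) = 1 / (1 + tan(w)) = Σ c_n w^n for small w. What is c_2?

Expand as Σ (-1)^k u^k with u equal to the inner function's series.
g(0) = 1
g′(0) = -1
g′′(0) = 2
So c_2 = g′′(0)/2! = 1.

1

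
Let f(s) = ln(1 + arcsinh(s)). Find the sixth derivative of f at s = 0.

-64

Substitute the inner expansion into the outer series and collect powers.
From the series, [s^6] f = -4/45; multiply by 6! = 720 to get -64.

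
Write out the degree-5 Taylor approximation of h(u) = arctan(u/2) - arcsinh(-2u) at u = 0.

77*u^5/32 - 11*u^3/8 + 5*u/2

Combine the two series term by term.
h(0) = 0
h′(0) = 5/2
h′′(0) = 0
h′′′(0) = -33/4
h^(4)(0) = 0
h^(5)(0) = 1155/4
Dividing each by k! gives the coefficients c_0, ..., c_5.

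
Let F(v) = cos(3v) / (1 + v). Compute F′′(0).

-7

Expand each factor separately, then convolve coefficients.
The coefficient of v^2 in the expansion is -7/2, so F′′(0) = 2! * (-7/2) = -7.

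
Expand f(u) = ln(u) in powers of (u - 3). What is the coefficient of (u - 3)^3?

Apply the Taylor formula c_k = f^(k)(a)/k!.
f(3) = ln(3)
f′(3) = 1/3
f′′(3) = -1/9
f′′′(3) = 2/27

1/81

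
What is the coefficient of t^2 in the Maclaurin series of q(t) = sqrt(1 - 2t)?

-1/2

q(0) = 1
q′(0) = -1
q′′(0) = -1
So c_2 = q′′(0)/2! = -1/2.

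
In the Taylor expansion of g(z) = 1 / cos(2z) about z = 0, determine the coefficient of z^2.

Write the quotient as an unknown series and match coefficients against numerator = denominator · series.
g(0) = 1
g′(0) = 0
g′′(0) = 4

2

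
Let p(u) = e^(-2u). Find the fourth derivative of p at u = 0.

The coefficient of u^4 in the expansion is 2/3, so p^(4)(0) = 4! * (2/3) = 16.

16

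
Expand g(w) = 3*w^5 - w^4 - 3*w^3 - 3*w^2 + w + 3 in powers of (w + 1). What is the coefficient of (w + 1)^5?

Differentiate repeatedly and evaluate at the center.
g(-1) = -2
g′(-1) = 17
g′′(-1) = -60
g′′′(-1) = 186
g^(4)(-1) = -384
g^(5)(-1) = 360
Dividing each by k! gives the coefficients c_0, ..., c_5.

3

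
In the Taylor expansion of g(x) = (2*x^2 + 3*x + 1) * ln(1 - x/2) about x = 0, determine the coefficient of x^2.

-13/8

Multiply each power in the prefactor through the base expansion.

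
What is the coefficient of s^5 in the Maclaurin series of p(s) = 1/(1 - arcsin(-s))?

Substitute the inner expansion into the outer series and collect powers.
[s^0] = 1;  [s^1] = -1;  [s^2] = 1;  [s^3] = -7/6;  [s^4] = 4/3;  [s^5] = -63/40.

-63/40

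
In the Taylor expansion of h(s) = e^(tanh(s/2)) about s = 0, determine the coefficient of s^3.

-1/48

Substitute the inner expansion into the outer series and collect powers.
[s^0] = 1;  [s^1] = 1/2;  [s^2] = 1/8;  [s^3] = -1/48.
So c_3 = h′′′(0)/3! = -1/48.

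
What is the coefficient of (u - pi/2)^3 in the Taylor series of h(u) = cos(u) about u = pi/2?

1/6

Apply the Taylor formula c_k = f^(k)(a)/k!.
[(u - pi/2)^0] = 0;  [(u - pi/2)^1] = -1;  [(u - pi/2)^2] = 0;  [(u - pi/2)^3] = 1/6.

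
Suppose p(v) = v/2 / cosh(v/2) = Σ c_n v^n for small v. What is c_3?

-1/16

Invert the denominator's series and multiply.
p(0) = 0
p′(0) = 1/2
p′′(0) = 0
p′′′(0) = -3/8
Then c_k = p^(k)(0)/k! gives each Taylor coefficient.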